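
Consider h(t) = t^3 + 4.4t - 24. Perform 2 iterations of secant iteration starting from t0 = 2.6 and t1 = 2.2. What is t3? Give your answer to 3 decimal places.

h(2.6) = 5.01600, h(2.2) = -3.67200
t2 = 2.20000 − (-3.67200)·(2.20000 − 2.60000) / (-3.67200 − 5.01600) = 2.20000 − (1.46880)/(-8.68800) = 2.36906
h(2.36906) = -0.27990
t3 = 2.36906 − (-0.27990)·(2.36906 − 2.20000) / (-0.27990 − (-3.67200)) = 2.36906 − (-0.04732)/(3.39210) = 2.38301

2.383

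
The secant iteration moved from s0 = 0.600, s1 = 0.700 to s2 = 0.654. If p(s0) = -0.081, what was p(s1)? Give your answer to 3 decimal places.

0.069

The secant line through (0.600, -0.081) and (0.700, p(s1)) crosses zero at s2 = 0.654.
So (0.600, -0.081), (0.700, p(s1)), (0.654, 0) are collinear:
p(s1) = -0.081 · (0.700 − 0.654) / (0.600 − 0.654) = -0.081 · (0.04600)/(-0.05400) = 0.06900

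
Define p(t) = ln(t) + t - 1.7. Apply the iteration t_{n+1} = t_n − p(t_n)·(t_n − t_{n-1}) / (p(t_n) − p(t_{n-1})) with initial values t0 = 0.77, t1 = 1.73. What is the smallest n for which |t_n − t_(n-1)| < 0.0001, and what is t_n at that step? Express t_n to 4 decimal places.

n = 5, t_n = 1.3788

p(0.77) = -1.191365, p(1.73) = 0.578121
t2 = 1.730000 − 0.578121·(0.960000)/(1.769486) = 1.416352;  |Δ| = 0.313648
p(1.416352) = 0.064436
t3 = 1.416352 − 0.064436·(-0.313648)/(-0.513686) = 1.377008;  |Δ| = 0.039344
p(1.377008) = -0.003079
t4 = 1.377008 − (-0.003079)·(-0.039344)/(-0.067515) = 1.378802;  |Δ| = 0.001794
p(1.378802) = 0.000017
t5 = 1.378802 − 0.000017·(0.001794)/(0.003096) = 1.378792;  |Δ| = 0.000010
|t5 − t4| = 0.000010 < 0.0001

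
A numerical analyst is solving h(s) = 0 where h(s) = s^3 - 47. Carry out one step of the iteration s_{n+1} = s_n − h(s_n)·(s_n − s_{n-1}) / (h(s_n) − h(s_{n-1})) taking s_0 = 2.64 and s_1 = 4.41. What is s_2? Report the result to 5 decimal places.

3.39145

h(2.64) = -28.6002560, h(4.41) = 38.7661210
s_2 = 4.4100000 − 38.7661210·(4.4100000 − 2.6400000) / (38.7661210 − (-28.6002560)) = 4.4100000 − (68.6160342)/(67.3663770) = 3.3914498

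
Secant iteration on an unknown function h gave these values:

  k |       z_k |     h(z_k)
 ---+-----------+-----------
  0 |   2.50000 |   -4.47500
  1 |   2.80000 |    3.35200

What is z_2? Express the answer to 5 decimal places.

z_2 = 2.80000 − 3.35200·(2.80000 − 2.50000) / (3.35200 − (-4.47500))
   = 2.80000 − (1.0056000)/(7.8270000) = 2.6715217

2.67152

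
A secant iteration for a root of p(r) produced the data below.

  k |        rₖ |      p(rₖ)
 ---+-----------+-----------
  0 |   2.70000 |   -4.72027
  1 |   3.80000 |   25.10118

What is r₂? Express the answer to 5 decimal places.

2.87411

r₂ = 3.80000 − 25.10118·(3.80000 − 2.70000) / (25.10118 − (-4.72027))
   = 3.80000 − (27.6112980)/(29.8214500) = 2.8741128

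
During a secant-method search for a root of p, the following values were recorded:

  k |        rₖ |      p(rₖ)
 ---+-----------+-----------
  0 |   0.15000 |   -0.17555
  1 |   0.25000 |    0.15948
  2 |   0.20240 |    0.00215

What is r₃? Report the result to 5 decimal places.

0.20175

r₃ = 0.20240 − 0.00215·(0.20240 − 0.25000) / (0.00215 − 0.15948)
   = 0.20240 − (-0.0001023)/(-0.1573300) = 0.2017495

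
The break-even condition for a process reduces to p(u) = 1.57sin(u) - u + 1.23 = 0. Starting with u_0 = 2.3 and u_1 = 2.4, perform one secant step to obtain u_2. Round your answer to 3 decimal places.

p(2.3) = 0.10076, p(2.4) = -0.10952
u_2 = 2.40000 − (-0.10952)·(2.40000 − 2.30000) / (-0.10952 − 0.10076) = 2.40000 − (-0.01095)/(-0.21028) = 2.34792

2.348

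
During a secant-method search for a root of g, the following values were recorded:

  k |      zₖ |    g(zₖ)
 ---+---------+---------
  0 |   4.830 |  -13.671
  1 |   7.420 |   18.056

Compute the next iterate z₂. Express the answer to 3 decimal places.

5.946

z₂ = 7.420 − 18.056·(7.420 − 4.830) / (18.056 − (-13.671))
   = 7.420 − (46.76504)/(31.72700) = 5.94602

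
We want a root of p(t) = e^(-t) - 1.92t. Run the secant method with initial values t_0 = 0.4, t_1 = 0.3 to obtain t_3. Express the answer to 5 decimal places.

p(0.4) = -0.0976800, p(0.3) = 0.1648182
t_2 = 0.3000000 − 0.1648182·(0.3000000 − 0.4000000) / (0.1648182 − (-0.0976800)) = 0.3000000 − (-0.0164818)/(0.2624982) = 0.3627883
p(0.3627883) = -0.0008199
t_3 = 0.3627883 − (-0.0008199)·(0.3627883 − 0.3000000) / (-0.0008199 − 0.1648182) = 0.3627883 − (-0.0000515)/(-0.1656381) = 0.3624775

0.36248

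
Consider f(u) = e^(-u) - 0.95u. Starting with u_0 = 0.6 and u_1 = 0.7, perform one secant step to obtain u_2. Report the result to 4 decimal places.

0.5856

f(0.6) = -0.021188, f(0.7) = -0.168415
u_2 = 0.700000 − (-0.168415)·(0.700000 − 0.600000) / (-0.168415 − (-0.021188)) = 0.700000 − (-0.016841)/(-0.147226) = 0.585608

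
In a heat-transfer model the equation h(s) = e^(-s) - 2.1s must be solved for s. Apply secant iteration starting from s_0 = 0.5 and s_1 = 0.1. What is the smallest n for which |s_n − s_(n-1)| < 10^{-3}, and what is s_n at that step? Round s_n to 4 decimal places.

n = 4, s_n = 0.3392

h(0.5) = -0.443469, h(0.1) = 0.694837
s_2 = 0.100000 − 0.694837·(-0.400000)/(1.138307) = 0.344165;  |Δ| = 0.244165
h(0.344165) = -0.013935
s_3 = 0.344165 − (-0.013935)·(0.244165)/(-0.708773) = 0.339365;  |Δ| = 0.004801
h(0.339365) = -0.000443
s_4 = 0.339365 − (-0.000443)·(-0.004801)/(0.013492) = 0.339207;  |Δ| = 0.000158
|s_4 − s_3| = 0.000158 < 10^{-3}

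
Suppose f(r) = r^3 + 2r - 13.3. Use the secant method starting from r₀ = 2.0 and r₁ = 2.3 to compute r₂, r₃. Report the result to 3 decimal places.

f(2.0) = -1.30000, f(2.3) = 3.46700
r₂ = 2.30000 − 3.46700·(2.30000 − 2.00000) / (3.46700 − (-1.30000)) = 2.30000 − (1.04010)/(4.76700) = 2.08181
f(2.08181) = -0.11392
r₃ = 2.08181 − (-0.11392)·(2.08181 − 2.30000) / (-0.11392 − 3.46700) = 2.08181 − (0.02486)/(-3.58092) = 2.08875

2.082, 2.089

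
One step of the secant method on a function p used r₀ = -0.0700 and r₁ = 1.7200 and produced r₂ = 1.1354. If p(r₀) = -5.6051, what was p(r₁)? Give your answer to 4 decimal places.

2.7184

The secant line through (-0.0700, -5.6051) and (1.7200, p(r₁)) crosses zero at r₂ = 1.1354.
So (-0.0700, -5.6051), (1.7200, p(r₁)), (1.1354, 0) are collinear:
p(r₁) = -5.6051 · (1.7200 − 1.1354) / (-0.0700 − 1.1354) = -5.6051 · (0.584600)/(-1.205400) = 2.718385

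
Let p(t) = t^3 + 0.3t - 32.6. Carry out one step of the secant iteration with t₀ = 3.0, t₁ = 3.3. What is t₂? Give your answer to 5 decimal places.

p(3.0) = -4.7000000, p(3.3) = 4.3270000
t₂ = 3.3000000 − 4.3270000·(3.3000000 − 3.0000000) / (4.3270000 − (-4.7000000)) = 3.3000000 − (1.2981000)/(9.0270000) = 3.1561981

3.15620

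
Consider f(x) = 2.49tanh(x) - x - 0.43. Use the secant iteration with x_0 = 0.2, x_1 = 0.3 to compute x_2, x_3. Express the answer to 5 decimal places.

0.30346, 0.30363

f(0.2) = -0.1385355, f(0.3) = -0.0046316
x_2 = 0.3000000 − (-0.0046316)·(0.3000000 − 0.2000000) / (-0.0046316 − (-0.1385355)) = 0.3000000 − (-0.0004632)/(0.1339039) = 0.3034589
f(0.3034589) = -0.0002167
x_3 = 0.3034589 − (-0.0002167)·(0.3034589 − 0.3000000) / (-0.0002167 − (-0.0046316)) = 0.3034589 − (-0.0000007)/(0.0044149) = 0.3036287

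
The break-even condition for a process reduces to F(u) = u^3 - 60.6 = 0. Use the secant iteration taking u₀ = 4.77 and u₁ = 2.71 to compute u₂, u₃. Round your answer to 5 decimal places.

3.65593, 4.03922

F(4.77) = 47.9313330, F(2.71) = -40.6974890
u₂ = 2.7100000 − (-40.6974890)·(2.7100000 − 4.7700000) / (-40.6974890 − 47.9313330) = 2.7100000 − (83.8368273)/(-88.6288220) = 3.6559319
F(3.6559319) = -11.7354075
u₃ = 3.6559319 − (-11.7354075)·(3.6559319 − 2.7100000) / (-11.7354075 − (-40.6974890)) = 3.6559319 − (-11.1008959)/(28.9620815) = 4.0392226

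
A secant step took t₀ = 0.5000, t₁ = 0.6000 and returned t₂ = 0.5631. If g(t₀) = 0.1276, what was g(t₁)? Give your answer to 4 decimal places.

The secant line through (0.5000, 0.1276) and (0.6000, g(t₁)) crosses zero at t₂ = 0.5631.
So (0.5000, 0.1276), (0.6000, g(t₁)), (0.5631, 0) are collinear:
g(t₁) = 0.1276 · (0.6000 − 0.5631) / (0.5000 − 0.5631) = 0.1276 · (0.036900)/(-0.063100) = -0.074619

-0.0746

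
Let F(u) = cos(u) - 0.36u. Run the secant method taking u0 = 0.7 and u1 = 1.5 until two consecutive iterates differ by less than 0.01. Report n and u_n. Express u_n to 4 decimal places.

n = 4, u_n = 1.1457

F(0.7) = 0.512842, F(1.5) = -0.469263
u2 = 1.500000 − (-0.469263)·(0.800000)/(-0.982105) = 1.117749;  |Δ| = 0.382251
F(1.117749) = 0.035317
u3 = 1.117749 − 0.035317·(-0.382251)/(0.504580) = 1.144504;  |Δ| = 0.026755
F(1.144504) = 0.001476
u4 = 1.144504 − 0.001476·(0.026755)/(-0.033842) = 1.145671;  |Δ| = 0.001167
|u4 − u3| = 0.001167 < 0.01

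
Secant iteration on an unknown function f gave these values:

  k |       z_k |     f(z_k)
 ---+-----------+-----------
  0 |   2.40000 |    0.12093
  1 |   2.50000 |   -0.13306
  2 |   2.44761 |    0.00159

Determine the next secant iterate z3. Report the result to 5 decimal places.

2.44823

z3 = 2.44761 − 0.00159·(2.44761 − 2.50000) / (0.00159 − (-0.13306))
   = 2.44761 − (-0.0000833)/(0.1346500) = 2.4482286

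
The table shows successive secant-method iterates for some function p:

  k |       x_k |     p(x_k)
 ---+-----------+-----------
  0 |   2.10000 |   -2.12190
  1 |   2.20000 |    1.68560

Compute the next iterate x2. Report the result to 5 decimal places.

x2 = 2.20000 − 1.68560·(2.20000 − 2.10000) / (1.68560 − (-2.12190))
   = 2.20000 − (0.1685600)/(3.8075000) = 2.1557295

2.15573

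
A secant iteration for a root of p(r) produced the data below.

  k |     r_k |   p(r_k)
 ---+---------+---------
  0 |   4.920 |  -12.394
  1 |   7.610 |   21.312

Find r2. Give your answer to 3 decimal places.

5.909

r2 = 7.610 − 21.312·(7.610 − 4.920) / (21.312 − (-12.394))
   = 7.610 − (57.32928)/(33.70600) = 5.90914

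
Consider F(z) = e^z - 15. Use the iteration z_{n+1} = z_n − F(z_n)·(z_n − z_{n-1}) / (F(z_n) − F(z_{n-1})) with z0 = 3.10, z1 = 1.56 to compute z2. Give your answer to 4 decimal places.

F(3.10) = 7.197951, F(1.56) = -10.241179
z2 = 1.560000 − (-10.241179)·(1.560000 − 3.100000) / (-10.241179 − 7.197951) = 1.560000 − (15.771415)/(-17.439130) = 2.464369

2.4644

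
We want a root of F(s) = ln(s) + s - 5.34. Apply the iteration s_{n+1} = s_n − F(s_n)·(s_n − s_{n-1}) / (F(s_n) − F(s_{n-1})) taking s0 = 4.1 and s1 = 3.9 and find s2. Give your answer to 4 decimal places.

F(4.1) = 0.170987, F(3.9) = -0.079023
s2 = 3.900000 − (-0.079023)·(3.900000 − 4.100000) / (-0.079023 − 0.170987) = 3.900000 − (0.015805)/(-0.250010) = 3.963216

3.9632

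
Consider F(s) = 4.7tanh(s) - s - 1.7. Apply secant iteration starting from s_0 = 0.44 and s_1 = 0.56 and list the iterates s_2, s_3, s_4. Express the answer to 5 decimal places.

F(0.44) = -0.1958711, F(0.56) = 0.1274939
s_2 = 0.5600000 − 0.1274939·(0.5600000 − 0.4400000) / (0.1274939 − (-0.1958711)) = 0.5600000 − (0.0152993)/(0.3233651) = 0.5126873
F(0.5126873) = 0.0058836
s_3 = 0.5126873 − 0.0058836·(0.5126873 − 0.5600000) / (0.0058836 − 0.1274939) = 0.5126873 − (-0.0002784)/(-0.1216103) = 0.5103983
F(0.5103983) = -0.0001976
s_4 = 0.5103983 − (-0.0001976)·(0.5103983 − 0.5126873) / (-0.0001976 − 0.0058836) = 0.5103983 − (0.0000005)/(-0.0060813) = 0.5104727

0.51269, 0.51040, 0.51047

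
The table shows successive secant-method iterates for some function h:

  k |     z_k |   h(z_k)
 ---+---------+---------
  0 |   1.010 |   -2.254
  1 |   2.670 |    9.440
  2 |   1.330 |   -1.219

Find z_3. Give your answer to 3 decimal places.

1.483

z_3 = 1.330 − (-1.219)·(1.330 − 2.670) / (-1.219 − 9.440)
   = 1.330 − (1.63346)/(-10.65900) = 1.48325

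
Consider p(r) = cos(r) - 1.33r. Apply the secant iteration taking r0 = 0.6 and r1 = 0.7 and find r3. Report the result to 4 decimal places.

0.6144

p(0.6) = 0.027336, p(0.7) = -0.166158
r2 = 0.700000 − (-0.166158)·(0.700000 − 0.600000) / (-0.166158 − 0.027336) = 0.700000 − (-0.016616)/(-0.193493) = 0.614127
p(0.614127) = 0.000487
r3 = 0.614127 − 0.000487·(0.614127 − 0.700000) / (0.000487 − (-0.166158)) = 0.614127 − (-0.000042)/(0.166645) = 0.614378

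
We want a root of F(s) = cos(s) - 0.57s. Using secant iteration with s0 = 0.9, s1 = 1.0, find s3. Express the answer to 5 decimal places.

F(0.9) = 0.1086100, F(1.0) = -0.0296977
s2 = 1.0000000 − (-0.0296977)·(1.0000000 − 0.9000000) / (-0.0296977 − 0.1086100) = 1.0000000 − (-0.0029698)/(-0.1383077) = 0.9785278
F(0.9785278) = 0.0004838
s3 = 0.9785278 − 0.0004838·(0.9785278 − 1.0000000) / (0.0004838 − (-0.0296977)) = 0.9785278 − (-0.0000104)/(0.0301814) = 0.9788720

0.97887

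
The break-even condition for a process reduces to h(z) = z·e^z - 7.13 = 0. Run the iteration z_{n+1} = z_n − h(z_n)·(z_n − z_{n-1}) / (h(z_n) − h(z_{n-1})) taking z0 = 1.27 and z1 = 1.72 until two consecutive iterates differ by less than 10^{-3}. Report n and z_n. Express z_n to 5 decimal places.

n = 5, z_n = 1.53547

h(1.27) = -2.6077172, h(1.72) = 2.4753890
z2 = 1.7200000 − 2.4753890·(0.4500000)/(5.0831062) = 1.5008574;  |Δ| = 0.2191426
h(1.5008574) = -0.3978540
z3 = 1.5008574 − (-0.3978540)·(-0.2191426)/(-2.8732429) = 1.5312018;  |Δ| = 0.0303444
h(1.5312018) = -0.0501360
z4 = 1.5312018 − (-0.0501360)·(0.0303444)/(0.3477179) = 1.5355770;  |Δ| = 0.0043752
h(1.5355770) = 0.0012265
z5 = 1.5355770 − 0.0012265·(0.0043752)/(0.0513625) = 1.5354725;  |Δ| = 0.0001045
|z5 − z4| = 0.0001045 < 10^{-3}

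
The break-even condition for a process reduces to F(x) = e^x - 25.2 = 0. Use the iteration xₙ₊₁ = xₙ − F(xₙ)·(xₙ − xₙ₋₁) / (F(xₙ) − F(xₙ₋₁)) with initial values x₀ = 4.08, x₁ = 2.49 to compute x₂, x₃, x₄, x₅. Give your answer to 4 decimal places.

F(4.08) = 33.945470, F(2.49) = -13.138724
x₂ = 2.490000 − (-13.138724)·(2.490000 − 4.080000) / (-13.138724 − 33.945470) = 2.490000 − (20.890571)/(-47.084194) = 2.933685
F(2.933685) = -6.403223
x₃ = 2.933685 − (-6.403223)·(2.933685 − 2.490000) / (-6.403223 − (-13.138724)) = 2.933685 − (-2.841017)/(6.735501) = 3.355483
F(3.355483) = 3.459438
x₄ = 3.355483 − 3.459438·(3.355483 − 2.933685) / (3.459438 − (-6.403223)) = 3.355483 − (1.459182)/(9.862660) = 3.207533
F(3.207533) = -0.481976
x₅ = 3.207533 − (-0.481976)·(3.207533 − 3.355483) / (-0.481976 − 3.459438) = 3.207533 − (0.071308)/(-3.941414) = 3.225625

2.9337, 3.3555, 3.2075, 3.2256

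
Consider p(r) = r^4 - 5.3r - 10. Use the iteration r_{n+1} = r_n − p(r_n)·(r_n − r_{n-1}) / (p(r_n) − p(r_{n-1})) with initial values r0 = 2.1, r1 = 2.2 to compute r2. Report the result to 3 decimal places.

p(2.1) = -1.68190, p(2.2) = 1.76560
r2 = 2.20000 − 1.76560·(2.20000 − 2.10000) / (1.76560 − (-1.68190)) = 2.20000 − (0.17656)/(3.44750) = 2.14879

2.149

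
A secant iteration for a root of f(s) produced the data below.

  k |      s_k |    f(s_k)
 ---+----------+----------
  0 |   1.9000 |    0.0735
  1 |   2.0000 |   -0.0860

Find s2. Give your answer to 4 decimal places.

1.9461

s2 = 2.0000 − (-0.0860)·(2.0000 − 1.9000) / (-0.0860 − 0.0735)
   = 2.0000 − (-0.008600)/(-0.159500) = 1.946082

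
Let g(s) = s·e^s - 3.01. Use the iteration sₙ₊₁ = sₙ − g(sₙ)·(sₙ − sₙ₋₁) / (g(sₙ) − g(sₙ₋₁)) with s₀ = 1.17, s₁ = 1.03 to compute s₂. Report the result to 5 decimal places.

1.04977

g(1.17) = 0.7597314, g(1.03) = -0.1249022
s₂ = 1.0300000 − (-0.1249022)·(1.0300000 − 1.1700000) / (-0.1249022 − 0.7597314) = 1.0300000 − (0.0174863)/(-0.8846336) = 1.0497667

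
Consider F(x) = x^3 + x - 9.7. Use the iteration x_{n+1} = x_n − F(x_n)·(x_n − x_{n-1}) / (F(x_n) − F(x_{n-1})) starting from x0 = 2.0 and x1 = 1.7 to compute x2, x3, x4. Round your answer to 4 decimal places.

1.9734, 1.9771, 1.9767

F(2.0) = 0.300000, F(1.7) = -3.087000
x2 = 1.700000 − (-3.087000)·(1.700000 − 2.000000) / (-3.087000 − 0.300000) = 1.700000 − (0.926100)/(-3.387000) = 1.973428
F(1.973428) = -0.041221
x3 = 1.973428 − (-0.041221)·(1.973428 − 1.700000) / (-0.041221 − (-3.087000)) = 1.973428 − (-0.011271)/(3.045779) = 1.977128
F(1.977128) = 0.005795
x4 = 1.977128 − 0.005795·(1.977128 − 1.973428) / (0.005795 − (-0.041221)) = 1.977128 − (0.000021)/(0.047015) = 1.976672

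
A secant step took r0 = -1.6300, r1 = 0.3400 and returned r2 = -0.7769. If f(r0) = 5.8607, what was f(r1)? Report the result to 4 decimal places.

-7.6730

The secant line through (-1.6300, 5.8607) and (0.3400, f(r1)) crosses zero at r2 = -0.7769.
So (-1.6300, 5.8607), (0.3400, f(r1)), (-0.7769, 0) are collinear:
f(r1) = 5.8607 · (0.3400 − (-0.7769)) / (-1.6300 − (-0.7769)) = 5.8607 · (1.116900)/(-0.853100) = -7.672976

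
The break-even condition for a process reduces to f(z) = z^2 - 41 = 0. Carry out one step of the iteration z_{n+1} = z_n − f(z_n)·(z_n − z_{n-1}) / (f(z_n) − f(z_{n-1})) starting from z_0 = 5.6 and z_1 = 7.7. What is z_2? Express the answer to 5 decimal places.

f(5.6) = -9.6400000, f(7.7) = 18.2900000
z_2 = 7.7000000 − 18.2900000·(7.7000000 − 5.6000000) / (18.2900000 − (-9.6400000)) = 7.7000000 − (38.4090000)/(27.9300000) = 6.3248120

6.32481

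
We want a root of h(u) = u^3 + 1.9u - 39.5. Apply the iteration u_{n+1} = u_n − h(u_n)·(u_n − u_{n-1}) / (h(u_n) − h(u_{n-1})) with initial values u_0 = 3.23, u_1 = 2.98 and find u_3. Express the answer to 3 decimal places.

3.220

h(3.23) = 0.33527, h(2.98) = -7.37441
u_2 = 2.98000 − (-7.37441)·(2.98000 − 3.23000) / (-7.37441 − 0.33527) = 2.98000 − (1.84360)/(-7.70968) = 3.21913
h(3.21913) = -0.02451
u_3 = 3.21913 − (-0.02451)·(3.21913 − 2.98000) / (-0.02451 − (-7.37441)) = 3.21913 − (-0.00586)/(7.34989) = 3.21993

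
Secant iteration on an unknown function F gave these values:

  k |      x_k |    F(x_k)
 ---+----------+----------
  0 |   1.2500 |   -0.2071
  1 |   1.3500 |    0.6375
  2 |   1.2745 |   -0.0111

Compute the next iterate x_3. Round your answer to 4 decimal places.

x_3 = 1.2745 − (-0.0111)·(1.2745 − 1.3500) / (-0.0111 − 0.6375)
   = 1.2745 − (0.000838)/(-0.648600) = 1.275792

1.2758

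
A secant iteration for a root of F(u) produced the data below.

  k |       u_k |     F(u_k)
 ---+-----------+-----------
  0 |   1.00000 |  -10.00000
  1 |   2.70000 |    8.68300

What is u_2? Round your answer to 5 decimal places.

1.90992

u_2 = 2.70000 − 8.68300·(2.70000 − 1.00000) / (8.68300 − (-10.00000))
   = 2.70000 − (14.7611000)/(18.6830000) = 1.9099181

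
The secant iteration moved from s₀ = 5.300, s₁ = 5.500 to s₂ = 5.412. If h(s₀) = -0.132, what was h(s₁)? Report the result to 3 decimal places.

0.104

The secant line through (5.300, -0.132) and (5.500, h(s₁)) crosses zero at s₂ = 5.412.
So (5.300, -0.132), (5.500, h(s₁)), (5.412, 0) are collinear:
h(s₁) = -0.132 · (5.500 − 5.412) / (5.300 − 5.412) = -0.132 · (0.08800)/(-0.11200) = 0.10371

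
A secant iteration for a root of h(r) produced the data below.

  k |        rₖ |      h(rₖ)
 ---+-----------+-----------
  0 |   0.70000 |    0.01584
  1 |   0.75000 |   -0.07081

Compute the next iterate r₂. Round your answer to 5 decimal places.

r₂ = 0.75000 − (-0.07081)·(0.75000 − 0.70000) / (-0.07081 − 0.01584)
   = 0.75000 − (-0.0035405)/(-0.0866500) = 0.7091402

0.70914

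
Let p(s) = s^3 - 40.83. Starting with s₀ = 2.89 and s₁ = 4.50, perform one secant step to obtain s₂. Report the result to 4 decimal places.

p(2.89) = -16.692431, p(4.50) = 50.295000
s₂ = 4.500000 − 50.295000·(4.500000 − 2.890000) / (50.295000 − (-16.692431)) = 4.500000 − (80.974950)/(66.987431) = 3.291192

3.2912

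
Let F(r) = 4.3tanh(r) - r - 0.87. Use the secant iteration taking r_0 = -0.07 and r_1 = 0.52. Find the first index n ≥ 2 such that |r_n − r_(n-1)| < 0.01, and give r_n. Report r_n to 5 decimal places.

n = 4, r_n = 0.27217

F(-0.07) = -1.1005093, F(0.52) = 0.6641101
r_2 = 0.5200000 − 0.6641101·(0.5900000)/(1.7646194) = 0.2979550;  |Δ| = 0.2220450
F(0.2979550) = 0.0766372
r_3 = 0.2979550 − 0.0766372·(-0.2220450)/(-0.5874729) = 0.2689887;  |Δ| = 0.0289663
F(0.2689887) = -0.0094493
r_4 = 0.2689887 − (-0.0094493)·(-0.0289663)/(-0.0860865) = 0.2721682;  |Δ| = 0.0031795
|r_4 − r_3| = 0.0031795 < 0.01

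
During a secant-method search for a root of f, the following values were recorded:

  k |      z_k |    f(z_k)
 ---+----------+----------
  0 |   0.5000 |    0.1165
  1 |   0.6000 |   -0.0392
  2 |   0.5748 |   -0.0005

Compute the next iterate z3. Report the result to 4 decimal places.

z3 = 0.5748 − (-0.0005)·(0.5748 − 0.6000) / (-0.0005 − (-0.0392))
   = 0.5748 − (0.000013)/(0.038700) = 0.574474

0.5745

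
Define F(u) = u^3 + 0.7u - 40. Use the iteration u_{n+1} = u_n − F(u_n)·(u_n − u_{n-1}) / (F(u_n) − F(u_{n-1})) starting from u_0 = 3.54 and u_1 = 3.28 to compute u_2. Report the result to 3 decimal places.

3.348

F(3.54) = 6.83986, F(3.28) = -2.41645
u_2 = 3.28000 − (-2.41645)·(3.28000 − 3.54000) / (-2.41645 − 6.83986) = 3.28000 − (0.62828)/(-9.25631) = 3.34788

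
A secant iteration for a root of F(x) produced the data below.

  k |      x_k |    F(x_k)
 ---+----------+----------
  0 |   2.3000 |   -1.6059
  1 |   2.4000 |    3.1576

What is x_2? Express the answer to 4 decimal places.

x_2 = 2.4000 − 3.1576·(2.4000 − 2.3000) / (3.1576 − (-1.6059))
   = 2.4000 − (0.315760)/(4.763500) = 2.333713

2.3337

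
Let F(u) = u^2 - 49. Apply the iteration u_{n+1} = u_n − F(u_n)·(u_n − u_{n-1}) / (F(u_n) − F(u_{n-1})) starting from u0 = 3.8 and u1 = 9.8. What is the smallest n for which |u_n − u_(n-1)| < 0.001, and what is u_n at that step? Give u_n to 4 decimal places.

n = 6, u_n = 7.0000

F(3.8) = -34.560000, F(9.8) = 47.040000
u2 = 9.800000 − 47.040000·(6.000000)/(81.600000) = 6.341176;  |Δ| = 3.458824
F(6.341176) = -8.789481
u3 = 6.341176 − (-8.789481)·(-3.458824)/(-55.829481) = 6.885714;  |Δ| = 0.544538
F(6.885714) = -1.586939
u4 = 6.885714 − (-1.586939)·(0.544538)/(7.202542) = 7.005693;  |Δ| = 0.119978
F(7.005693) = 0.079727
u5 = 7.005693 − 0.079727·(0.119978)/(1.666666) = 6.999953;  |Δ| = 0.005739
F(6.999953) = -0.000656
u6 = 6.999953 − (-0.000656)·(-0.005739)/(-0.080383) = 7.000000;  |Δ| = 0.000047
|u6 − u5| = 0.000047 < 0.001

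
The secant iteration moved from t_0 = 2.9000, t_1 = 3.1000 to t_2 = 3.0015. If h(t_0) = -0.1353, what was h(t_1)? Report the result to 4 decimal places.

The secant line through (2.9000, -0.1353) and (3.1000, h(t_1)) crosses zero at t_2 = 3.0015.
So (2.9000, -0.1353), (3.1000, h(t_1)), (3.0015, 0) are collinear:
h(t_1) = -0.1353 · (3.1000 − 3.0015) / (2.9000 − 3.0015) = -0.1353 · (0.098500)/(-0.101500) = 0.131301

0.1313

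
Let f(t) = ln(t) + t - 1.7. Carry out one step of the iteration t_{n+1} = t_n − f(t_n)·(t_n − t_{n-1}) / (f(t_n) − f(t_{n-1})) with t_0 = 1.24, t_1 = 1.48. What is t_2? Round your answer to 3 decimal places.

f(1.24) = -0.24489, f(1.48) = 0.17204
t_2 = 1.48000 − 0.17204·(1.48000 − 1.24000) / (0.17204 − (-0.24489)) = 1.48000 − (0.04129)/(0.41693) = 1.38097

1.381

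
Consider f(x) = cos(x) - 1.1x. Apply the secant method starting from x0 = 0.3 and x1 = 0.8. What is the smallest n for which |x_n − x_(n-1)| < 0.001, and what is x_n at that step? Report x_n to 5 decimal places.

n = 4, x_n = 0.69704

f(0.3) = 0.6253365, f(0.8) = -0.1832933
x2 = 0.8000000 − (-0.1832933)·(0.5000000)/(-0.8086298) = 0.6866643;  |Δ| = 0.1133357
f(0.6866643) = 0.0180343
x3 = 0.6866643 − 0.0180343·(-0.1133357)/(0.2013276) = 0.6968166;  |Δ| = 0.0101523
f(0.6968166) = 0.0003909
x4 = 0.6968166 − 0.0003909·(0.0101523)/(-0.0176434) = 0.6970415;  |Δ| = 0.0002249
|x4 − x3| = 0.0002249 < 0.001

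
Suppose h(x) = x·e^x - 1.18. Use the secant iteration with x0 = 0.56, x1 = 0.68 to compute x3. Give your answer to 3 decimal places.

0.629

h(0.56) = -0.19962, h(0.68) = 0.16224
x2 = 0.68000 − 0.16224·(0.68000 − 0.56000) / (0.16224 − (-0.19962)) = 0.68000 − (0.01947)/(0.36186) = 0.62620
h(0.62620) = -0.00870
x3 = 0.62620 − (-0.00870)·(0.62620 − 0.68000) / (-0.00870 − 0.16224) = 0.62620 − (0.00047)/(-0.17094) = 0.62894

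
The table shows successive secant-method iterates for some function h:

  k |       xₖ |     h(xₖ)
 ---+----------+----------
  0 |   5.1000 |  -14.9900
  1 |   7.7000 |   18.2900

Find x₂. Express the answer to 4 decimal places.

x₂ = 7.7000 − 18.2900·(7.7000 − 5.1000) / (18.2900 − (-14.9900))
   = 7.7000 − (47.554000)/(33.280000) = 6.271094

6.2711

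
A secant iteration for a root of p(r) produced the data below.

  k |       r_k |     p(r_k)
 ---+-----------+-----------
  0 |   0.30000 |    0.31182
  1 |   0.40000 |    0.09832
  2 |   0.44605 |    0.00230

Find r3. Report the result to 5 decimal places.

0.44715

r3 = 0.44605 − 0.00230·(0.44605 − 0.40000) / (0.00230 − 0.09832)
   = 0.44605 − (0.0001059)/(-0.0960200) = 0.4471531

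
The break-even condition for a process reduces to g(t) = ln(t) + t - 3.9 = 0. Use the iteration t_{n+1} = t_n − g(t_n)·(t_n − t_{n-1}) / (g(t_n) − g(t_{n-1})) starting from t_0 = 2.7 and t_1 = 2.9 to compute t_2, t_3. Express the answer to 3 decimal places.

g(2.7) = -0.20675, g(2.9) = 0.06471
t_2 = 2.90000 − 0.06471·(2.90000 − 2.70000) / (0.06471 − (-0.20675)) = 2.90000 − (0.01294)/(0.27146) = 2.85232
g(2.85232) = 0.00046
t_3 = 2.85232 − 0.00046·(2.85232 − 2.90000) / (0.00046 − 0.06471) = 2.85232 − (-0.00002)/(-0.06425) = 2.85198

2.852, 2.852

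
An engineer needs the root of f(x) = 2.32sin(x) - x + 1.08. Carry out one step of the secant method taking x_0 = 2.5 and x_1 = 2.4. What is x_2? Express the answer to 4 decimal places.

f(2.5) = -0.031545, f(2.4) = 0.247075
x_2 = 2.400000 − 0.247075·(2.400000 − 2.500000) / (0.247075 − (-0.031545)) = 2.400000 − (-0.024707)/(0.278619) = 2.488678

2.4887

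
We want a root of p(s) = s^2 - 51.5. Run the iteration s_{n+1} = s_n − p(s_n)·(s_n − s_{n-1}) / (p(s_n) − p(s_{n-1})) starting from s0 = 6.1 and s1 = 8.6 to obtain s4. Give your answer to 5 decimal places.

p(6.1) = -14.2900000, p(8.6) = 22.4600000
s2 = 8.6000000 − 22.4600000·(8.6000000 − 6.1000000) / (22.4600000 − (-14.2900000)) = 8.6000000 − (56.1500000)/(36.7500000) = 7.0721088
p(7.0721088) = -1.4852765
s3 = 7.0721088 − (-1.4852765)·(7.0721088 − 8.6000000) / (-1.4852765 − 22.4600000) = 7.0721088 − (2.2693408)/(-23.9452765) = 7.1668808
p(7.1668808) = -0.1358195
s4 = 7.1668808 − (-0.1358195)·(7.1668808 − 7.0721088) / (-0.1358195 − (-1.4852765)) = 7.1668808 − (-0.0128719)/(1.3494570) = 7.1764194

7.17642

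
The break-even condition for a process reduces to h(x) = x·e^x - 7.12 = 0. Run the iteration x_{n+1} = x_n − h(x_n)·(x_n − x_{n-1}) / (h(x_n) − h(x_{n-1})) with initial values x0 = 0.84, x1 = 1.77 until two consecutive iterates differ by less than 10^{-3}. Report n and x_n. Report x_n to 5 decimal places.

h(0.84) = -5.1742517, h(1.77) = 3.2714104
x2 = 1.7700000 − 3.2714104·(0.9300000)/(8.4456622) = 1.4097663;  |Δ| = 0.3602337
h(1.4097663) = -1.3470089
x3 = 1.4097663 − (-1.3470089)·(-0.3602337)/(-4.6184194) = 1.5148322;  |Δ| = 0.1050658
h(1.5148322) = -0.2295472
x4 = 1.5148322 − (-0.2295472)·(0.1050658)/(1.1174617) = 1.5364146;  |Δ| = 0.0215825
h(1.5364146) = 0.0210950
x5 = 1.5364146 − 0.0210950·(0.0215825)/(0.2506423) = 1.5345981;  |Δ| = 0.0018165
h(1.5345981) = -0.0002921
x6 = 1.5345981 − (-0.0002921)·(-0.0018165)/(-0.0213872) = 1.5346230;  |Δ| = 0.0000248
|x6 − x5| = 0.0000248 < 10^{-3}

n = 6, x_n = 1.53462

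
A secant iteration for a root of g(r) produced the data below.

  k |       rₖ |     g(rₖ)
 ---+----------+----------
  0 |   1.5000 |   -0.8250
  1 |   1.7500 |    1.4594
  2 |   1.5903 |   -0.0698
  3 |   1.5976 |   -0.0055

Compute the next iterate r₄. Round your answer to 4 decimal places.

1.5982

r₄ = 1.5976 − (-0.0055)·(1.5976 − 1.5903) / (-0.0055 − (-0.0698))
   = 1.5976 − (-0.000040)/(0.064300) = 1.598224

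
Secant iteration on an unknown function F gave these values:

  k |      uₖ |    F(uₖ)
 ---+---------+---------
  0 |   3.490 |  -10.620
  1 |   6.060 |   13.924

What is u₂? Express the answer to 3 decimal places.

4.602

u₂ = 6.060 − 13.924·(6.060 − 3.490) / (13.924 − (-10.620))
   = 6.060 − (35.78468)/(24.54400) = 4.60202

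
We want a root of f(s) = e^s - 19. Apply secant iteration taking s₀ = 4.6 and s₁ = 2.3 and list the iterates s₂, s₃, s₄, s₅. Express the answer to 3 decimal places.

f(4.6) = 80.48432, f(2.3) = -9.02582
s₂ = 2.30000 − (-9.02582)·(2.30000 − 4.60000) / (-9.02582 − 80.48432) = 2.30000 − (20.75938)/(-89.51013) = 2.53192
f(2.53192) = -6.42234
s₃ = 2.53192 − (-6.42234)·(2.53192 − 2.30000) / (-6.42234 − (-9.02582)) = 2.53192 − (-1.48948)/(2.60348) = 3.10404
f(3.10404) = 3.28771
s₄ = 3.10404 − 3.28771·(3.10404 − 2.53192) / (3.28771 − (-6.42234)) = 3.10404 − (1.88094)/(9.71005) = 2.91032
f(2.91032) = -0.63724
s₅ = 2.91032 − (-0.63724)·(2.91032 − 3.10404) / (-0.63724 − 3.28771) = 2.91032 − (0.12344)/(-3.92495) = 2.94177

2.532, 3.104, 2.910, 2.942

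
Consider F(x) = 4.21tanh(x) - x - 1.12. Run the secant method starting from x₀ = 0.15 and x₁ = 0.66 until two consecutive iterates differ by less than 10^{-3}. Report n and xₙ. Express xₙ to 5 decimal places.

n = 5, xₙ = 0.36989

F(0.15) = -0.6431940, F(0.66) = 0.6549100
x₂ = 0.6600000 − 0.6549100·(0.5100000)/(1.2981040) = 0.4026985;  |Δ| = 0.2573015
F(0.4026985) = 0.0865973
x₃ = 0.4026985 − 0.0865973·(-0.2573015)/(-0.5683126) = 0.3634919;  |Δ| = 0.0392066
F(0.3634919) = -0.0172075
x₄ = 0.3634919 − (-0.0172075)·(-0.0392066)/(-0.1038049) = 0.3699911;  |Δ| = 0.0064992
F(0.3699911) = 0.0002812
x₅ = 0.3699911 − 0.0002812·(0.0064992)/(0.0174888) = 0.3698866;  |Δ| = 0.0001045
|x₅ − x₄| = 0.0001045 < 10^{-3}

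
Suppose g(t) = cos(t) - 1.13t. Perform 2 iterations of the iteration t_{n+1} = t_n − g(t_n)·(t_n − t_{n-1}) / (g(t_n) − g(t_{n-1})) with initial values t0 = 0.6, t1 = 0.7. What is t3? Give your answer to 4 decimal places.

g(0.6) = 0.147336, g(0.7) = -0.026158
t2 = 0.700000 − (-0.026158)·(0.700000 − 0.600000) / (-0.026158 − 0.147336) = 0.700000 − (-0.002616)/(-0.173493) = 0.684923
g(0.684923) = 0.000505
t3 = 0.684923 − 0.000505·(0.684923 − 0.700000) / (0.000505 − (-0.026158)) = 0.684923 − (-0.000008)/(0.026663) = 0.685208

0.6852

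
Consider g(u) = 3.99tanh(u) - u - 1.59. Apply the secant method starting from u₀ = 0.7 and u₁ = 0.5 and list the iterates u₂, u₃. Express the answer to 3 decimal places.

0.634, 0.627

g(0.7) = 0.12143, g(0.5) = -0.24615
u₂ = 0.50000 − (-0.24615)·(0.50000 − 0.70000) / (-0.24615 − 0.12143) = 0.50000 − (0.04923)/(-0.36758) = 0.63393
g(0.63393) = 0.01347
u₃ = 0.63393 − 0.01347·(0.63393 − 0.50000) / (0.01347 − (-0.24615)) = 0.63393 − (0.00180)/(0.25963) = 0.62698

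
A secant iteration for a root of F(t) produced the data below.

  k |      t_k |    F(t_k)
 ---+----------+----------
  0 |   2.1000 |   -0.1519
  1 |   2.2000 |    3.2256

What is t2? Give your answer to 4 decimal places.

2.1045

t2 = 2.2000 − 3.2256·(2.2000 − 2.1000) / (3.2256 − (-0.1519))
   = 2.2000 − (0.322560)/(3.377500) = 2.104497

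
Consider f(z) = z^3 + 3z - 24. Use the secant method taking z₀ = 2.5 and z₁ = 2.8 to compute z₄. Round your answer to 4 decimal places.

f(2.5) = -0.875000, f(2.8) = 6.352000
z₂ = 2.800000 − 6.352000·(2.800000 − 2.500000) / (6.352000 − (-0.875000)) = 2.800000 − (1.905600)/(7.227000) = 2.536322
f(2.536322) = -0.075051
z₃ = 2.536322 − (-0.075051)·(2.536322 − 2.800000) / (-0.075051 − 6.352000) = 2.536322 − (0.019789)/(-6.427051) = 2.539401
f(2.539401) = -0.006319
z₄ = 2.539401 − (-0.006319)·(2.539401 − 2.536322) / (-0.006319 − (-0.075051)) = 2.539401 − (-0.000019)/(0.068732) = 2.539684

2.5397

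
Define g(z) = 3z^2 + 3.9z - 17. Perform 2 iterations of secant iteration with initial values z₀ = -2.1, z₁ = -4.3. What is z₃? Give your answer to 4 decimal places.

-3.0702

g(-2.1) = -11.960000, g(-4.3) = 21.700000
z₂ = -4.300000 − 21.700000·(-4.300000 − (-2.100000)) / (21.700000 − (-11.960000)) = -4.300000 − (-47.740000)/(33.660000) = -2.881699
g(-2.881699) = -3.326054
z₃ = -2.881699 − (-3.326054)·(-2.881699 − (-4.300000)) / (-3.326054 − 21.700000) = -2.881699 − (-4.717345)/(-25.026054) = -3.070197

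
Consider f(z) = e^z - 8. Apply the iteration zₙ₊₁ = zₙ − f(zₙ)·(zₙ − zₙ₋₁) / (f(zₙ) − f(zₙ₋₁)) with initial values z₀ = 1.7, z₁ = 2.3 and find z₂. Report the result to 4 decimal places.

2.0368

f(1.7) = -2.526053, f(2.3) = 1.974182
z₂ = 2.300000 − 1.974182·(2.300000 − 1.700000) / (1.974182 − (-2.526053)) = 2.300000 − (1.184509)/(4.500235) = 2.036789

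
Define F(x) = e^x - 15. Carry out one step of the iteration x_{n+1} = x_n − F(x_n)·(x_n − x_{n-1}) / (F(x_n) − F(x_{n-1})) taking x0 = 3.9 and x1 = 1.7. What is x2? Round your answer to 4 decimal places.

F(3.9) = 34.402449, F(1.7) = -9.526053
x2 = 1.700000 − (-9.526053)·(1.700000 − 3.900000) / (-9.526053 − 34.402449) = 1.700000 − (20.957316)/(-43.928502) = 2.177078

2.1771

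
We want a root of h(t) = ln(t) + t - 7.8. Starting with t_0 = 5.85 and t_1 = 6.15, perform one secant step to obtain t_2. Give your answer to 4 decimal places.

6.0073

h(5.85) = -0.183558, h(6.15) = 0.166452
t_2 = 6.150000 − 0.166452·(6.150000 − 5.850000) / (0.166452 − (-0.183558)) = 6.150000 − (0.049936)/(0.350010) = 6.007331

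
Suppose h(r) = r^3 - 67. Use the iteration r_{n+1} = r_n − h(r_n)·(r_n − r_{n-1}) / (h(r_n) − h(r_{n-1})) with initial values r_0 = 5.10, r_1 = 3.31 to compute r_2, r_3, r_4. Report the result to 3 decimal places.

3.881, 4.101, 4.060

h(5.10) = 65.65100, h(3.31) = -30.73531
r_2 = 3.31000 − (-30.73531)·(3.31000 − 5.10000) / (-30.73531 − 65.65100) = 3.31000 − (55.01620)/(-96.38631) = 3.88079
h(3.88079) = -8.55331
r_3 = 3.88079 − (-8.55331)·(3.88079 − 3.31000) / (-8.55331 − (-30.73531)) = 3.88079 − (-4.88213)/(22.18200) = 4.10088
h(4.10088) = 1.96553
r_4 = 4.10088 − 1.96553·(4.10088 − 3.88079) / (1.96553 − (-8.55331)) = 4.10088 − (0.43260)/(10.51883) = 4.05976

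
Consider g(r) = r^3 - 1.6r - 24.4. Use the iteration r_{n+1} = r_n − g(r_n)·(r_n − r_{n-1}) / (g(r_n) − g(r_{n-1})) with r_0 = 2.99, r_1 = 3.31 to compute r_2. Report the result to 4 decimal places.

g(2.99) = -2.453101, g(3.31) = 6.568691
r_2 = 3.310000 − 6.568691·(3.310000 − 2.990000) / (6.568691 − (-2.453101)) = 3.310000 − (2.101981)/(9.021792) = 3.077011

3.0770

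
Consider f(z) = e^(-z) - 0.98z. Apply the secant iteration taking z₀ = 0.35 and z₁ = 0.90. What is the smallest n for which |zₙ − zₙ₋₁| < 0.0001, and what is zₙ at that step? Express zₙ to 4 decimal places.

f(0.35) = 0.361688, f(0.90) = -0.475430
z₂ = 0.900000 − (-0.475430)·(0.550000)/(-0.837118) = 0.587635;  |Δ| = 0.312365
f(0.587635) = -0.020242
z₃ = 0.587635 − (-0.020242)·(-0.312365)/(0.455188) = 0.573744;  |Δ| = 0.013891
f(0.573744) = 0.001143
z₄ = 0.573744 − 0.001143·(-0.013891)/(0.021385) = 0.574486;  |Δ| = 0.000742
f(0.574486) = -0.000003
z₅ = 0.574486 − (-0.000003)·(0.000742)/(-0.001146) = 0.574485;  |Δ| = 0.000002
|z₅ − z₄| = 0.000002 < 0.0001

n = 5, zₙ = 0.5745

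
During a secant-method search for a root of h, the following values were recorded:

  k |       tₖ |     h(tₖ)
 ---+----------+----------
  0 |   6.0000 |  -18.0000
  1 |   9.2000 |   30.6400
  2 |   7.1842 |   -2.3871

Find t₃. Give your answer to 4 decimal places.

t₃ = 7.1842 − (-2.3871)·(7.1842 − 9.2000) / (-2.3871 − 30.6400)
   = 7.1842 − (4.811916)/(-33.027100) = 7.329896

7.3299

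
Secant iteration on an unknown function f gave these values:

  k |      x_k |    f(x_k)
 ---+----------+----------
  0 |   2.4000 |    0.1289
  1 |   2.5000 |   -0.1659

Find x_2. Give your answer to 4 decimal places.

2.4437

x_2 = 2.5000 − (-0.1659)·(2.5000 − 2.4000) / (-0.1659 − 0.1289)
   = 2.5000 − (-0.016590)/(-0.294800) = 2.443725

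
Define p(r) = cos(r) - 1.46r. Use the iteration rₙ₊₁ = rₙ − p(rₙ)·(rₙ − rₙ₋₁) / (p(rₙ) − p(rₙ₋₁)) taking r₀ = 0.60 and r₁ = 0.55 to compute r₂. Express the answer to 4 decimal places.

0.5747

p(0.60) = -0.050664, p(0.55) = 0.049525
r₂ = 0.550000 − 0.049525·(0.550000 − 0.600000) / (0.049525 − (-0.050664)) = 0.550000 − (-0.002476)/(0.100189) = 0.574716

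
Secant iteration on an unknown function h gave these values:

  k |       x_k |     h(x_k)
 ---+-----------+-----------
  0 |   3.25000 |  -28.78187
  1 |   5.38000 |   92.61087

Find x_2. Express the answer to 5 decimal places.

x_2 = 5.38000 − 92.61087·(5.38000 − 3.25000) / (92.61087 − (-28.78187))
   = 5.38000 − (197.2611531)/(121.3927400) = 3.7550169

3.75502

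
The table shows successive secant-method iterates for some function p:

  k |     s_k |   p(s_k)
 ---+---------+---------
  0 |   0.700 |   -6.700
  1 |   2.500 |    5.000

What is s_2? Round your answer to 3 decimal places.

s_2 = 2.500 − 5.000·(2.500 − 0.700) / (5.000 − (-6.700))
   = 2.500 − (9.00000)/(11.70000) = 1.73077

1.731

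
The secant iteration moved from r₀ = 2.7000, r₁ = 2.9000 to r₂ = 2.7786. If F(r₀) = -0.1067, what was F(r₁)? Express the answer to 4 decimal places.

The secant line through (2.7000, -0.1067) and (2.9000, F(r₁)) crosses zero at r₂ = 2.7786.
So (2.7000, -0.1067), (2.9000, F(r₁)), (2.7786, 0) are collinear:
F(r₁) = -0.1067 · (2.9000 − 2.7786) / (2.7000 − 2.7786) = -0.1067 · (0.121400)/(-0.078600) = 0.164801

0.1648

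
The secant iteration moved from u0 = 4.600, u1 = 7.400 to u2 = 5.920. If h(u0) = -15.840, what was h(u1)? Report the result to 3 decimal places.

17.760

The secant line through (4.600, -15.840) and (7.400, h(u1)) crosses zero at u2 = 5.920.
So (4.600, -15.840), (7.400, h(u1)), (5.920, 0) are collinear:
h(u1) = -15.840 · (7.400 − 5.920) / (4.600 − 5.920) = -15.840 · (1.48000)/(-1.32000) = 17.76000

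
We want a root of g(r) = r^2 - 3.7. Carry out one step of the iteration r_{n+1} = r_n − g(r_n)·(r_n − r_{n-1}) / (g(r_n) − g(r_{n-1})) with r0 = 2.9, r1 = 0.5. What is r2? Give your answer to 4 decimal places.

g(2.9) = 4.710000, g(0.5) = -3.450000
r2 = 0.500000 − (-3.450000)·(0.500000 − 2.900000) / (-3.450000 − 4.710000) = 0.500000 − (8.280000)/(-8.160000) = 1.514706

1.5147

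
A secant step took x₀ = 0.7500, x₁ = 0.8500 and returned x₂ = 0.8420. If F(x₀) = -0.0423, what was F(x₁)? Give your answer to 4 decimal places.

The secant line through (0.7500, -0.0423) and (0.8500, F(x₁)) crosses zero at x₂ = 0.8420.
So (0.7500, -0.0423), (0.8500, F(x₁)), (0.8420, 0) are collinear:
F(x₁) = -0.0423 · (0.8500 − 0.8420) / (0.7500 − 0.8420) = -0.0423 · (0.008000)/(-0.092000) = 0.003678

0.0037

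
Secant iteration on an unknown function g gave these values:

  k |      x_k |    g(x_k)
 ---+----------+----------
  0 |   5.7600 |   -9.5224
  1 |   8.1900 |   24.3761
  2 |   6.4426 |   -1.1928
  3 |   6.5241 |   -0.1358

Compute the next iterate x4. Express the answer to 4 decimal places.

6.5346

x4 = 6.5241 − (-0.1358)·(6.5241 − 6.4426) / (-0.1358 − (-1.1928))
   = 6.5241 − (-0.011068)/(1.057000) = 6.534571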